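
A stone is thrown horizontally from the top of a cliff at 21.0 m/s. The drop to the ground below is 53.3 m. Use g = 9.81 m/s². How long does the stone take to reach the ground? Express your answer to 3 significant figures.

3.30 s

The horizontal speed doesn't affect the fall. With v_y0 = 0, h = ½ g t².
t = √(2 × 53.3 / 9.81) = √10.87 = 3.30 s.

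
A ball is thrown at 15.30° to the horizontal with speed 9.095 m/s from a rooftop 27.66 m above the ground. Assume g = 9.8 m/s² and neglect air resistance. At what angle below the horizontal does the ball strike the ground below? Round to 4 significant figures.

v_x = 9.095 cos 15.30° = 8.7726 m/s.
At impact |v_y| = √(v_y0² + 2 g h) = √(2.3999² + 2×9.8×27.66) = 23.407 m/s.
Angle below horizontal = arctan(|v_y| / v_x) = arctan(23.407 / 8.7726) = 69.45°.

69.45°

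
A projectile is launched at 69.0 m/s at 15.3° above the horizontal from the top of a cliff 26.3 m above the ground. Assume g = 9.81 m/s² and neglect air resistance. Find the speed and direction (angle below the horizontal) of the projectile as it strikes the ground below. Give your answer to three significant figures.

v_x = 69.0 cos 15.3° = 66.55 m/s (constant).
|v_y| at impact = √((18.21)² + 2×9.81×26.3) = 29.11 m/s.
Speed = √(66.55² + 29.11²) = 72.6 m/s; angle = arctan(29.11/66.55) = 23.6° below horizontal.

72.6 m/s at 23.6° below the horizontal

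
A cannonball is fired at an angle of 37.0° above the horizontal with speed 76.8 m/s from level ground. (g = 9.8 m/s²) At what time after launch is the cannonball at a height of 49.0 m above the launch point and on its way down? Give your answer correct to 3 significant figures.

8.22 s

v_y0 = 76.8 sin 37.0° = 46.22 m/s.
Set y = v_y0 t − ½ g t² = 49.0: 4.900 t² − 46.22 t + 49.0 = 0.
t = [46.22 ± √(2136 − 960.4)] / 9.8 = (46.22 ± 34.29) / 9.8, giving t = 1.22 s or t = 8.22 s.
On the way down corresponds to the larger root: t = 8.22 s.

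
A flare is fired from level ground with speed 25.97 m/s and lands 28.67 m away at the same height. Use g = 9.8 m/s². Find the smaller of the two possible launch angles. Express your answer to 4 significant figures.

Level-ground range: R = v₀² sin(2θ)/g ⇒ sin 2θ = R g / v₀² = 28.67×9.8/25.97² = 0.4166.
2θ = arcsin(0.4166) = 24.620° or 180° − 24.620° = 155.380°.
So θ = 12.31° or θ = 77.69°.

12.31°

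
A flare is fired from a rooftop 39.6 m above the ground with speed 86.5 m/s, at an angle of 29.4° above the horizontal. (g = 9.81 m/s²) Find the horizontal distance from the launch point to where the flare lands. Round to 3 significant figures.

Components: v_x = 86.5 cos 29.4° = 75.36 m/s, v_y = 86.5 sin 29.4° = 42.46 m/s.
Vertical: 0 = 39.6 + 42.46 t − ½(9.81) t² ⇒ 4.905 t² − 42.46 t − 39.6 = 0.
t = [42.46 + √(1803 + 777.0)] / 9.810 = 9.506 s.
Horizontal: R = v_x · t = 75.36 × 9.506 = 716 m.

716 m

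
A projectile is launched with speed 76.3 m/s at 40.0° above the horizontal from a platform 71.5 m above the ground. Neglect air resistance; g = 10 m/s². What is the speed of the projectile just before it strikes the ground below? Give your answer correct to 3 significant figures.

v_x = 76.3 cos 40.0° = 58.45 m/s is unchanged throughout.
For the vertical component, v_y² = v_y0² + 2 g h = (49.04)² + 2×10×71.5 = 3835, so |v_y| = 61.93 m/s.
Impact speed = √(v_x² + v_y²) = √(3416 + 3835) = 85.2 m/s.

85.2 m/s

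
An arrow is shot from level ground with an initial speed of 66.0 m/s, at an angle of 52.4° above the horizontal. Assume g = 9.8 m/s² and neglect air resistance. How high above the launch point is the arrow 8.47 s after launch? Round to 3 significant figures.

v_y0 = 66.0 sin 52.4° = 52.29 m/s.
y(t) = v_y0 t − ½ g t² = 52.29×8.47 − 4.900×8.47² = 91.4 m.

91.4 m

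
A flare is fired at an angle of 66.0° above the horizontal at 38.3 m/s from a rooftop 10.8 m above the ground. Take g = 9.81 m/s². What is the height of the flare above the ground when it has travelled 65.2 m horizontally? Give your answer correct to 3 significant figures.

v_x = 38.3 cos 66.0° = 15.58 m/s, v_y0 = 38.3 sin 66.0° = 34.99 m/s.
Time to reach x = 65.2 m: t = x / v_x = 65.2 / 15.58 = 4.185 s.
y = 10.8 + v_y0 t − ½ g t² = 10.8 + 34.99×4.185 − 4.905×4.185² = 71.3 m.

71.3 m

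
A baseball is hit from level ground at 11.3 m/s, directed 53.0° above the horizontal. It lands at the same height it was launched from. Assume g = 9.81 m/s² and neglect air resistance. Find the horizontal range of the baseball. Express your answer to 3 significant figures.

12.5 m

Components: v_x = 11.3 cos 53.0° = 6.801 m/s, v_y = 11.3 sin 53.0° = 9.025 m/s.
Time of flight (same landing height): t = 2 v_y / g = 2 × 9.025 / 9.81 = 1.840 s.
Range: R = v_x · t = 6.801 × 1.840 = 12.5 m.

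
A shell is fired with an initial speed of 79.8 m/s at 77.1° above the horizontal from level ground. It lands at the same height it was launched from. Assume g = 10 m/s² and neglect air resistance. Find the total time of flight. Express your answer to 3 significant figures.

15.6 s

Vertical component: v_y = 79.8 sin 77.1° = 77.79 m/s.
For a projectile landing at launch height, time of flight is t = 2 v_y / g = 2 × 77.79 / 10 = 15.6 s.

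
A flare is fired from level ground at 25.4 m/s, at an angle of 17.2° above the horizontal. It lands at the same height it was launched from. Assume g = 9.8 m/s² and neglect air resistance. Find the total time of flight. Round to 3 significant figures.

1.53 s

Vertical component: v_y = 25.4 sin 17.2° = 7.511 m/s.
For a projectile landing at launch height, time of flight is t = 2 v_y / g = 2 × 7.511 / 9.8 = 1.53 s.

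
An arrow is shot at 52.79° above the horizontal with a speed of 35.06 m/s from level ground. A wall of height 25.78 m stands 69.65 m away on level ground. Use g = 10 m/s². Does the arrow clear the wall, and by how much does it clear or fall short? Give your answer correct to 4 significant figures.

v_x = 35.06 cos 52.79° = 21.202 m/s; v_y0 = 35.06 sin 52.79° = 27.923 m/s.
Time to reach the wall: t = 69.65 / 21.202 = 3.2851 s.
Height at that point: y = 27.923×3.2851 − 5.000×3.2851² = 37.770 m.
That is 37.770 − 25.78 = 11.99 m above the top of the wall, so the arrow clears it.

Yes — it clears the wall by 11.99 m.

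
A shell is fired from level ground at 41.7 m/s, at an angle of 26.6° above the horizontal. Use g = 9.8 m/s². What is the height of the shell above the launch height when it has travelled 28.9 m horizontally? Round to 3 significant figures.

v_x = 41.7 cos 26.6° = 37.29 m/s, v_y0 = 41.7 sin 26.6° = 18.67 m/s.
Time to reach x = 28.9 m: t = x / v_x = 28.9 / 37.29 = 0.7750 s.
y = v_y0 t − ½ g t² = 18.67×0.7750 − 4.900×0.7750² = 11.5 m.

11.5 m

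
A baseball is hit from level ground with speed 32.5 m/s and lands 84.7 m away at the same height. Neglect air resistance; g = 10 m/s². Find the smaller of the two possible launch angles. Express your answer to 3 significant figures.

26.7°

Level-ground range: R = v₀² sin(2θ)/g ⇒ sin 2θ = R g / v₀² = 84.7×10/32.5² = 0.8019.
2θ = arcsin(0.8019) = 53.31° or 180° − 53.31° = 126.69°.
So θ = 26.7° or θ = 63.3°.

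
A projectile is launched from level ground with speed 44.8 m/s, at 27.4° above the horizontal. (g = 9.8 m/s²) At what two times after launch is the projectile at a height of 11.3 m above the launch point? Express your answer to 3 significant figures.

0.648 s and 3.56 s

v_y0 = 44.8 sin 27.4° = 20.62 m/s.
Set y = v_y0 t − ½ g t² = 11.3: 4.900 t² − 20.62 t + 11.3 = 0.
t = [20.62 ± √(425.2 − 221.5)] / 9.8 = (20.62 ± 14.27) / 9.8, giving t = 0.648 s or t = 3.56 s.
So the projectile is at 11.3 m at t = 0.648 s (rising) and t = 3.56 s (falling).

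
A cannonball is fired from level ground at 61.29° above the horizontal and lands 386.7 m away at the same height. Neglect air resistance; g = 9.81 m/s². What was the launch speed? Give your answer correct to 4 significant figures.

67.10 m/s

On level ground, R = v₀² sin(2θ) / g, so v₀ = √(R g / sin 2θ).
sin(2 × 61.29°) = 0.8426.
v₀ = √(386.7 × 9.81 / 0.8426) = √4502.2 = 67.10 m/s.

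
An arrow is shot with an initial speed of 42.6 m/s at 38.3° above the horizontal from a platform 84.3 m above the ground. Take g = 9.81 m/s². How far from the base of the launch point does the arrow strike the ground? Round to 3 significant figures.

255 m

Components: v_x = 42.6 cos 38.3° = 33.43 m/s, v_y = 42.6 sin 38.3° = 26.40 m/s.
Vertical: 0 = 84.3 + 26.40 t − ½(9.81) t² ⇒ 4.905 t² − 26.40 t − 84.3 = 0.
t = [26.40 + √(697.0 + 1654)] / 9.810 = 7.634 s.
Horizontal: R = v_x · t = 33.43 × 7.634 = 255 m.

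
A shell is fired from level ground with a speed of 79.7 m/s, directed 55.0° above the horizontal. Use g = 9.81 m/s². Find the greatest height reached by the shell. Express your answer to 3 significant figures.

Vertical component of launch velocity: v_y = 79.7 sin 55.0° = 65.29 m/s.
At the highest point the vertical velocity is zero, so v_y² = 2 g h_max.
h_max = (65.29)² / (2 × 9.81) = 4263 / 19.62 = 217 m.

217 m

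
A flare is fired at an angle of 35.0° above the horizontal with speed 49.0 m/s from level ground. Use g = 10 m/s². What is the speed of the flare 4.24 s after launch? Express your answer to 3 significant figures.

42.6 m/s

v_x = 49.0 cos 35.0° = 40.14 m/s (constant).
v_y(t) = 49.0 sin 35.0° − g t = 28.11 − 10 × 4.24 = -14.29 m/s.
Speed = √(v_x² + v_y²) = √(1611 + 204.2) = 42.6 m/s.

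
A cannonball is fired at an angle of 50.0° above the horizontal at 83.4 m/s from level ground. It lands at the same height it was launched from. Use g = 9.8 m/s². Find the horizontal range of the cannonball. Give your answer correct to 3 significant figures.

For level ground, R = v₀² sin(2θ) / g.
sin(2 × 50.0°) = sin 100.0° = 0.9848.
R = (83.4)² × 0.9848 / 9.8 = 699 m.

699 m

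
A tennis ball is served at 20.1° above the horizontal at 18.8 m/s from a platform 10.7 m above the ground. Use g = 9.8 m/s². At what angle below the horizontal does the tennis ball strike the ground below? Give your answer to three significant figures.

v_x = 18.8 cos 20.1° = 17.65 m/s.
At impact |v_y| = √(v_y0² + 2 g h) = √(6.461² + 2×9.8×10.7) = 15.86 m/s.
Angle below horizontal = arctan(|v_y| / v_x) = arctan(15.86 / 17.65) = 41.9°.

41.9°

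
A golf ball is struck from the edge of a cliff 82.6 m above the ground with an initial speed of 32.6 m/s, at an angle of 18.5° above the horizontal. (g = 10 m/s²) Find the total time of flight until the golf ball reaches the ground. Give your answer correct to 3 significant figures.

5.23 s

Vertical component: v_y = 32.6 sin 18.5° = 10.34 m/s.
Taking up as positive with launch at y = 82.6 m, landing at y = 0: 0 = 82.6 + 10.34 t − ½(10) t².
Solving 5.000 t² − 10.34 t − 82.6 = 0 gives t = [10.34 + √(10.34² + 4·5.000·82.6)] / 10.00 = 5.23 s.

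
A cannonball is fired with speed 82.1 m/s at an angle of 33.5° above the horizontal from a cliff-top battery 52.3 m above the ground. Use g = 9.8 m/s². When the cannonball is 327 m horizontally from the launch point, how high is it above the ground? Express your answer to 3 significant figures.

157 m

v_x = 82.1 cos 33.5° = 68.46 m/s, v_y0 = 82.1 sin 33.5° = 45.31 m/s.
Time to reach x = 327 m: t = x / v_x = 327 / 68.46 = 4.777 s.
y = 52.3 + v_y0 t − ½ g t² = 52.3 + 45.31×4.777 − 4.900×4.777² = 157 m.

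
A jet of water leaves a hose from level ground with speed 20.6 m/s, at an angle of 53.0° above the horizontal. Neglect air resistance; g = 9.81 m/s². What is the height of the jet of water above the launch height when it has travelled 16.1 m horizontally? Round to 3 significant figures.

13.1 m

v_x = 20.6 cos 53.0° = 12.40 m/s, v_y0 = 20.6 sin 53.0° = 16.45 m/s.
Time to reach x = 16.1 m: t = x / v_x = 16.1 / 12.40 = 1.298 s.
y = v_y0 t − ½ g t² = 16.45×1.298 − 4.905×1.298² = 13.1 m.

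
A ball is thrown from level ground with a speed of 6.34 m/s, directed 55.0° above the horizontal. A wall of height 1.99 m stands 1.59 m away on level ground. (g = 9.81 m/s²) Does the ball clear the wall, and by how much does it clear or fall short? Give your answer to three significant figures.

No — it falls 0.657 m short of clearing the wall.

v_x = 6.34 cos 55.0° = 3.636 m/s; v_y0 = 6.34 sin 55.0° = 5.193 m/s.
Time to reach the wall: t = 1.59 / 3.636 = 0.4373 s.
Height at that point: y = 5.193×0.4373 − 4.905×0.4373² = 1.333 m.
That is 1.99 − 1.333 = 0.657 m below the top of the wall, so the ball does not clear it.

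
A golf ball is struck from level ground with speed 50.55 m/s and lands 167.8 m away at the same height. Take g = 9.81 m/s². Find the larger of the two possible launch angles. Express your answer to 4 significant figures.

Level-ground range: R = v₀² sin(2θ)/g ⇒ sin 2θ = R g / v₀² = 167.8×9.81/50.55² = 0.6442.
2θ = arcsin(0.6442) = 40.106° or 180° − 40.106° = 139.894°.
So θ = 20.05° or θ = 69.95°.

69.95°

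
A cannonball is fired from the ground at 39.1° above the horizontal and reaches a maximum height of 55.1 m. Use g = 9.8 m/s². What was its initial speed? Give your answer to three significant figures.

At maximum height v_y = 0, so (v₀ sin θ)² = 2 g H.
v₀ sin 39.1° = √(2 × 9.8 × 55.1) = 32.86 m/s.
v₀ = 32.86 / sin 39.1° = 32.86 / 0.6307 = 52.1 m/s.

52.1 m/s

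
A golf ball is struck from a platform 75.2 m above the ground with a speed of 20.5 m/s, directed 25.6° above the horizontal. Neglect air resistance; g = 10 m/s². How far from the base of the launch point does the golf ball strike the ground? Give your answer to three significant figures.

Components: v_x = 20.5 cos 25.6° = 18.49 m/s, v_y = 20.5 sin 25.6° = 8.858 m/s.
Vertical: 0 = 75.2 + 8.858 t − ½(10) t² ⇒ 5.000 t² − 8.858 t − 75.2 = 0.
t = [8.858 + √(78.46 + 1504)] / 10.00 = 4.864 s.
Horizontal: R = v_x · t = 18.49 × 4.864 = 89.9 m.

89.9 m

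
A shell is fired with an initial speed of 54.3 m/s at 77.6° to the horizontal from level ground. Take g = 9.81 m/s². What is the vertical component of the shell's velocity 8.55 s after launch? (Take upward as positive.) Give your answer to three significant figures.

Initial vertical component: v_y0 = 54.3 sin 77.6° = 53.03 m/s.
v_y(t) = v_y0 − g t = 53.03 − 9.81 × 8.55 = -30.8 m/s.

-30.8 m/s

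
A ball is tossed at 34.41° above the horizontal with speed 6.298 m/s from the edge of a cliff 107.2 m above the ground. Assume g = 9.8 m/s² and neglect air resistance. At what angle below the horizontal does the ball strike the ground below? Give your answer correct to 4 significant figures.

v_x = 6.298 cos 34.41° = 5.1959 m/s.
At impact |v_y| = √(v_y0² + 2 g h) = √(3.5591² + 2×9.8×107.2) = 45.976 m/s.
Angle below horizontal = arctan(|v_y| / v_x) = arctan(45.976 / 5.1959) = 83.55°.

83.55°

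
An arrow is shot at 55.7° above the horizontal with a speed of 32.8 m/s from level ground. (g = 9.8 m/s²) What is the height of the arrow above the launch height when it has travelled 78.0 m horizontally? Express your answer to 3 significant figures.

v_x = 32.8 cos 55.7° = 18.48 m/s, v_y0 = 32.8 sin 55.7° = 27.10 m/s.
Time to reach x = 78.0 m: t = x / v_x = 78.0 / 18.48 = 4.221 s.
y = v_y0 t − ½ g t² = 27.10×4.221 − 4.900×4.221² = 27.1 m.

27.1 m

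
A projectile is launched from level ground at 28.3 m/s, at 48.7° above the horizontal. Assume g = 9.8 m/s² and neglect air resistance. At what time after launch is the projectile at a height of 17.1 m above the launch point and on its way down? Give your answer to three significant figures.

3.27 s

v_y0 = 28.3 sin 48.7° = 21.26 m/s.
Set y = v_y0 t − ½ g t² = 17.1: 4.900 t² − 21.26 t + 17.1 = 0.
t = [21.26 ± √(452.0 − 335.2)] / 9.8 = (21.26 ± 10.81) / 9.8, giving t = 1.07 s or t = 3.27 s.
On the way down corresponds to the larger root: t = 3.27 s.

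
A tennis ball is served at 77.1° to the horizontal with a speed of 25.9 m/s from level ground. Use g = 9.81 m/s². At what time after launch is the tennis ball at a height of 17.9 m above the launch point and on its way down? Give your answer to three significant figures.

4.30 s

v_y0 = 25.9 sin 77.1° = 25.25 m/s.
Set y = v_y0 t − ½ g t² = 17.9: 4.905 t² − 25.25 t + 17.9 = 0.
t = [25.25 ± √(637.6 − 351.2)] / 9.81 = (25.25 ± 16.92) / 9.81, giving t = 0.849 s or t = 4.30 s.
On the way down corresponds to the larger root: t = 4.30 s.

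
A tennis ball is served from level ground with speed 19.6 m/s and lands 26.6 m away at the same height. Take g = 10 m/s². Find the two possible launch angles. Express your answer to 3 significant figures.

Level-ground range: R = v₀² sin(2θ)/g ⇒ sin 2θ = R g / v₀² = 26.6×10/19.6² = 0.6924.
2θ = arcsin(0.6924) = 43.82° or 180° − 43.82° = 136.18°.
So θ = 21.9° or θ = 68.1°.

21.9° and 68.1°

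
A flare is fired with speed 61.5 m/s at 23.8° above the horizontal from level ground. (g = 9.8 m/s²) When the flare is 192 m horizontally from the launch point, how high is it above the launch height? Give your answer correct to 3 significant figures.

v_x = 61.5 cos 23.8° = 56.27 m/s, v_y0 = 61.5 sin 23.8° = 24.82 m/s.
Time to reach x = 192 m: t = x / v_x = 192 / 56.27 = 3.412 s.
y = v_y0 t − ½ g t² = 24.82×3.412 − 4.900×3.412² = 27.6 m.

27.6 m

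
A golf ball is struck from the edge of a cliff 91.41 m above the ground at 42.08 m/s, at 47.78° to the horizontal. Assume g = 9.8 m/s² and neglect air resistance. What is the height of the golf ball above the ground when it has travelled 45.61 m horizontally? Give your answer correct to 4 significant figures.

v_x = 42.08 cos 47.78° = 28.277 m/s, v_y0 = 42.08 sin 47.78° = 31.163 m/s.
Time to reach x = 45.61 m: t = x / v_x = 45.61 / 28.277 = 1.6130 s.
y = 91.41 + v_y0 t − ½ g t² = 91.41 + 31.163×1.6130 − 4.900×1.6130² = 128.9 m.

128.9 m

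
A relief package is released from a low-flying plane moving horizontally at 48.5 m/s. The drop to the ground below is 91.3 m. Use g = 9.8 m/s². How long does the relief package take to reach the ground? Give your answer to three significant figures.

The horizontal speed doesn't affect the fall. With v_y0 = 0, h = ½ g t².
t = √(2 × 91.3 / 9.8) = √18.63 = 4.32 s.

4.32 s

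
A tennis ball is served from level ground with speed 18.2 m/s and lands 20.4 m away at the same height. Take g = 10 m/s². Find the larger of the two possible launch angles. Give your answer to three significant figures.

Level-ground range: R = v₀² sin(2θ)/g ⇒ sin 2θ = R g / v₀² = 20.4×10/18.2² = 0.6159.
2θ = arcsin(0.6159) = 38.02° or 180° − 38.02° = 141.98°.
So θ = 19.0° or θ = 71.0°.

71.0°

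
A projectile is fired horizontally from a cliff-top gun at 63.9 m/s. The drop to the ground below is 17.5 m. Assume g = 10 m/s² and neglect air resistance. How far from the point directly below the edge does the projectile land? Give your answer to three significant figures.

Initial vertical velocity is zero, so the fall time comes from h = ½ g t²: t = √(2 × 17.5 / 10) = 1.871 s.
Horizontal motion is uniform at 63.9 m/s, so x = 63.9 × 1.871 = 120 m.

120 m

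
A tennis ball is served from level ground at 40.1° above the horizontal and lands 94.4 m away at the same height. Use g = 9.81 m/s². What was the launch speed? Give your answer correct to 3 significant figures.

30.7 m/s

On level ground, R = v₀² sin(2θ) / g, so v₀ = √(R g / sin 2θ).
sin(2 × 40.1°) = 0.9854.
v₀ = √(94.4 × 9.81 / 0.9854) = √939.8 = 30.7 m/s.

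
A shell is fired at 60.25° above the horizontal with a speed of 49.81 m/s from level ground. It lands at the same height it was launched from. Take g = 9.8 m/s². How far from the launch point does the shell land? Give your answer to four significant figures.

218.1 m

Components: v_x = 49.81 cos 60.25° = 24.717 m/s, v_y = 49.81 sin 60.25° = 43.245 m/s.
Time of flight (same landing height): t = 2 v_y / g = 2 × 43.245 / 9.8 = 8.8255 s.
Range: R = v_x · t = 24.717 × 8.8255 = 218.1 m.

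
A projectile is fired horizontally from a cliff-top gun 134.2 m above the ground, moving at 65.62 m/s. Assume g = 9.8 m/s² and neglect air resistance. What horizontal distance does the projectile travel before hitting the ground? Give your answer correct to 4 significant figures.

Initial vertical velocity is zero, so the fall time comes from h = ½ g t²: t = √(2 × 134.2 / 9.8) = 5.2333 s.
Horizontal motion is uniform at 65.62 m/s, so x = 65.62 × 5.2333 = 343.4 m.

343.4 m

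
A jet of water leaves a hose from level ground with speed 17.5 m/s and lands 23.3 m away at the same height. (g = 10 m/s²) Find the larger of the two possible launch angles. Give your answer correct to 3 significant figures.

Level-ground range: R = v₀² sin(2θ)/g ⇒ sin 2θ = R g / v₀² = 23.3×10/17.5² = 0.7608.
2θ = arcsin(0.7608) = 49.53° or 180° − 49.53° = 130.47°.
So θ = 24.8° or θ = 65.2°.

65.2°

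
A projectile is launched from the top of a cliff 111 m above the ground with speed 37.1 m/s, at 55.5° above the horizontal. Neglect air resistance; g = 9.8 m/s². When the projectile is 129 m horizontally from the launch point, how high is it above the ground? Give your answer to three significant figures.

114 m

v_x = 37.1 cos 55.5° = 21.01 m/s, v_y0 = 37.1 sin 55.5° = 30.58 m/s.
Time to reach x = 129 m: t = x / v_x = 129 / 21.01 = 6.140 s.
y = 111 + v_y0 t − ½ g t² = 111 + 30.58×6.140 − 4.900×6.140² = 114 m.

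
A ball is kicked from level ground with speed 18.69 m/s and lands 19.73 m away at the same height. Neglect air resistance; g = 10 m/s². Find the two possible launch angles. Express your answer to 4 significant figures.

17.19° and 72.81°

Level-ground range: R = v₀² sin(2θ)/g ⇒ sin 2θ = R g / v₀² = 19.73×10/18.69² = 0.5648.
2θ = arcsin(0.5648) = 34.388° or 180° − 34.388° = 145.612°.
So θ = 17.19° or θ = 72.81°.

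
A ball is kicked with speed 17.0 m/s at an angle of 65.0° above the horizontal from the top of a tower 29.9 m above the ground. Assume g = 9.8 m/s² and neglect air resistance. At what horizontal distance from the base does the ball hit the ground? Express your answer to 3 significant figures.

32.3 m

Components: v_x = 17.0 cos 65.0° = 7.185 m/s, v_y = 17.0 sin 65.0° = 15.41 m/s.
Vertical: 0 = 29.9 + 15.41 t − ½(9.8) t² ⇒ 4.900 t² − 15.41 t − 29.9 = 0.
t = [15.41 + √(237.5 + 586.0)] / 9.800 = 4.501 s.
Horizontal: R = v_x · t = 7.185 × 4.501 = 32.3 m.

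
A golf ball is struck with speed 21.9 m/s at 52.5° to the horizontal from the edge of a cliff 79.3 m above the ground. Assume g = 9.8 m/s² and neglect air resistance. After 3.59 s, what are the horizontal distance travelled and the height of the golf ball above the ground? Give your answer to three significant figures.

x = 47.9 m, y = 78.5 m

v_x = 21.9 cos 52.5° = 13.33 m/s; v_y0 = 21.9 sin 52.5° = 17.37 m/s.
x = v_x t = 13.33 × 3.59 = 47.9 m.
y = 79.3 + v_y0 t − ½ g t² = 78.5 m.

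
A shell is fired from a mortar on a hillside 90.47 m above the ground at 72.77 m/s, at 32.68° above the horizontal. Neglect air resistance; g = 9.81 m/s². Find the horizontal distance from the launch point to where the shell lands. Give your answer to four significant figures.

Components: v_x = 72.77 cos 32.68° = 61.250 m/s, v_y = 72.77 sin 32.68° = 39.292 m/s.
Vertical: 0 = 90.47 + 39.292 t − ½(9.81) t² ⇒ 4.905 t² − 39.292 t − 90.47 = 0.
t = [39.292 + √(1543.9 + 1775.0)] / 9.810 = 9.8779 s.
Horizontal: R = v_x · t = 61.250 × 9.8779 = 605.0 m.

605.0 m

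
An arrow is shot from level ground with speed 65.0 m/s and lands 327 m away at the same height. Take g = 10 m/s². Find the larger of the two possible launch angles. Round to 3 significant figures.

Level-ground range: R = v₀² sin(2θ)/g ⇒ sin 2θ = R g / v₀² = 327×10/65.0² = 0.7740.
2θ = arcsin(0.7740) = 50.71° or 180° − 50.71° = 129.29°.
So θ = 25.4° or θ = 64.6°.

64.6°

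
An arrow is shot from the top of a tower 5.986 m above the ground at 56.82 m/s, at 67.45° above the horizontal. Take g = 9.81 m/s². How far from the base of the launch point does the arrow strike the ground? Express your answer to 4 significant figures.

235.6 m

Components: v_x = 56.82 cos 67.45° = 21.790 m/s, v_y = 56.82 sin 67.45° = 52.476 m/s.
Vertical: 0 = 5.986 + 52.476 t − ½(9.81) t² ⇒ 4.905 t² − 52.476 t − 5.986 = 0.
t = [52.476 + √(2753.7 + 117.45)] / 9.810 = 10.811 s.
Horizontal: R = v_x · t = 21.790 × 10.811 = 235.6 m.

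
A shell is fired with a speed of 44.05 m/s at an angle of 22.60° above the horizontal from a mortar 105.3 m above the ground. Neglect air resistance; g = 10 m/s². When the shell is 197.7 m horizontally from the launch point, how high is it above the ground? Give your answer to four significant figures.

v_x = 44.05 cos 22.60° = 40.667 m/s, v_y0 = 44.05 sin 22.60° = 16.928 m/s.
Time to reach x = 197.7 m: t = x / v_x = 197.7 / 40.667 = 4.8614 s.
y = 105.3 + v_y0 t − ½ g t² = 105.3 + 16.928×4.8614 − 5.000×4.8614² = 69.43 m.

69.43 m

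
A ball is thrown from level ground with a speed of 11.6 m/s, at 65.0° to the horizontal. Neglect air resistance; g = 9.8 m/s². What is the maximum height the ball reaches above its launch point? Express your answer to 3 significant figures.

Vertical component of launch velocity: v_y = 11.6 sin 65.0° = 10.51 m/s.
At the highest point the vertical velocity is zero, so v_y² = 2 g h_max.
h_max = (10.51)² / (2 × 9.8) = 110.5 / 19.60 = 5.64 m.

5.64 m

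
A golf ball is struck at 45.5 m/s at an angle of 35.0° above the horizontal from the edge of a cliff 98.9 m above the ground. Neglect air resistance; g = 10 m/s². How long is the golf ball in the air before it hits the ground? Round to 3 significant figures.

Vertical component: v_y = 45.5 sin 35.0° = 26.10 m/s.
Taking up as positive with launch at y = 98.9 m, landing at y = 0: 0 = 98.9 + 26.10 t − ½(10) t².
Solving 5.000 t² − 26.10 t − 98.9 = 0 gives t = [26.10 + √(26.10² + 4·5.000·98.9)] / 10.00 = 7.77 s.

7.77 s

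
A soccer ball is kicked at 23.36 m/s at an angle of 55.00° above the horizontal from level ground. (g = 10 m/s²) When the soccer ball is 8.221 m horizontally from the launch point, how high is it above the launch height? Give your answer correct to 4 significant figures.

9.858 m

v_x = 23.36 cos 55.00° = 13.399 m/s, v_y0 = 23.36 sin 55.00° = 19.135 m/s.
Time to reach x = 8.221 m: t = x / v_x = 8.221 / 13.399 = 0.61355 s.
y = v_y0 t − ½ g t² = 19.135×0.61355 − 5.000×0.61355² = 9.858 m.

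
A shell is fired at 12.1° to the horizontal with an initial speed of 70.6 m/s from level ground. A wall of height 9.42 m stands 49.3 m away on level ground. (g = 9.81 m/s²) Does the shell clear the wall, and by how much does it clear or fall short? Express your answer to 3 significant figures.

v_x = 70.6 cos 12.1° = 69.03 m/s; v_y0 = 70.6 sin 12.1° = 14.80 m/s.
Time to reach the wall: t = 49.3 / 69.03 = 0.7142 s.
Height at that point: y = 14.80×0.7142 − 4.905×0.7142² = 8.068 m.
That is 9.42 − 8.068 = 1.35 m below the top of the wall, so the shell does not clear it.

No — it falls 1.35 m short of clearing the wall.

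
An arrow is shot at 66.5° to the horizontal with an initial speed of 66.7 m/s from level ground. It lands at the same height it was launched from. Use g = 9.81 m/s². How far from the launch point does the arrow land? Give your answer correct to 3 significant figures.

For level ground, R = v₀² sin(2θ) / g.
sin(2 × 66.5°) = sin 133.0° = 0.7314.
R = (66.7)² × 0.7314 / 9.81 = 332 m.

332 m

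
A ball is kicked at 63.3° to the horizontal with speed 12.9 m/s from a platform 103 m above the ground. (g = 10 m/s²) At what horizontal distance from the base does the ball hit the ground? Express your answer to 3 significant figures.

Components: v_x = 12.9 cos 63.3° = 5.796 m/s, v_y = 12.9 sin 63.3° = 11.52 m/s.
Vertical: 0 = 103 + 11.52 t − ½(10) t² ⇒ 5.000 t² − 11.52 t − 103 = 0.
t = [11.52 + √(132.7 + 2060)] / 10.00 = 5.835 s.
Horizontal: R = v_x · t = 5.796 × 5.835 = 33.8 m.

33.8 m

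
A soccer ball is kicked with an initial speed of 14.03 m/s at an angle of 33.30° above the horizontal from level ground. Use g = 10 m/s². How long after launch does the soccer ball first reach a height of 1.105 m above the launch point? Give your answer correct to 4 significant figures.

v_y0 = 14.03 sin 33.30° = 7.7028 m/s.
Set y = v_y0 t − ½ g t² = 1.105: 5.000 t² − 7.7028 t + 1.105 = 0.
t = [7.7028 ± √(59.333 − 22.100)] / 10 = (7.7028 ± 6.1019) / 10, giving t = 0.1601 s or t = 1.380 s.
The soccer ball is on the way up at the first time, so t = 0.1601 s.

0.1601 s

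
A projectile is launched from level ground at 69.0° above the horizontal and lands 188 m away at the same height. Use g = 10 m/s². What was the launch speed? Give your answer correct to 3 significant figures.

On level ground, R = v₀² sin(2θ) / g, so v₀ = √(R g / sin 2θ).
sin(2 × 69.0°) = 0.6691.
v₀ = √(188 × 10 / 0.6691) = √2810 = 53.0 m/s.

53.0 m/s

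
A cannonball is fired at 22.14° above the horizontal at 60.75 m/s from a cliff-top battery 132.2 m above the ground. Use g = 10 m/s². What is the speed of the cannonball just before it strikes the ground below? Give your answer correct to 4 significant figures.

v_x = 60.75 cos 22.14° = 56.271 m/s is unchanged throughout.
For the vertical component, v_y² = v_y0² + 2 g h = (22.895)² + 2×10×132.2 = 3168.2, so |v_y| = 56.287 m/s.
Impact speed = √(v_x² + v_y²) = √(3166.4 + 3168.2) = 79.59 m/s.

79.59 m/s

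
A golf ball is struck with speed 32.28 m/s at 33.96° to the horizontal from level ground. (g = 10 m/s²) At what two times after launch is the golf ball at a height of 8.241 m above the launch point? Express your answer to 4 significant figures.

0.5370 s and 3.069 s

v_y0 = 32.28 sin 33.96° = 18.032 m/s.
Set y = v_y0 t − ½ g t² = 8.241: 5.000 t² − 18.032 t + 8.241 = 0.
t = [18.032 ± √(325.15 − 164.82)] / 10 = (18.032 ± 12.662) / 10, giving t = 0.5370 s or t = 3.069 s.
So the golf ball is at 8.241 m at t = 0.5370 s (rising) and t = 3.069 s (falling).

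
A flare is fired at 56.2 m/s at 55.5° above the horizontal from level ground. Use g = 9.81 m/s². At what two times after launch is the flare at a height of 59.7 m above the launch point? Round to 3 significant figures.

1.54 s and 7.90 s

v_y0 = 56.2 sin 55.5° = 46.32 m/s.
Set y = v_y0 t − ½ g t² = 59.7: 4.905 t² − 46.32 t + 59.7 = 0.
t = [46.32 ± √(2146 − 1171)] / 9.81 = (46.32 ± 31.22) / 9.81, giving t = 1.54 s or t = 7.90 s.
So the flare is at 59.7 m at t = 1.54 s (rising) and t = 7.90 s (falling).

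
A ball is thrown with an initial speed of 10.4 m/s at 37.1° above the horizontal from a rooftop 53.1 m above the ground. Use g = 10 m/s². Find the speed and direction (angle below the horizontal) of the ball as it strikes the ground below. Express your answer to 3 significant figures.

v_x = 10.4 cos 37.1° = 8.295 m/s (constant).
|v_y| at impact = √((6.273)² + 2×10×53.1) = 33.19 m/s.
Speed = √(8.295² + 33.19²) = 34.2 m/s; angle = arctan(33.19/8.295) = 76.0° below horizontal.

34.2 m/s at 76.0° below the horizontal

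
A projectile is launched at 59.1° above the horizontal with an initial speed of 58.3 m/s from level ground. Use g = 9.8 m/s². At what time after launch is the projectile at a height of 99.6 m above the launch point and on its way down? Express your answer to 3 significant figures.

v_y0 = 58.3 sin 59.1° = 50.03 m/s.
Set y = v_y0 t − ½ g t² = 99.6: 4.900 t² − 50.03 t + 99.6 = 0.
t = [50.03 ± √(2503 − 1952)] / 9.8 = (50.03 ± 23.47) / 9.8, giving t = 2.71 s or t = 7.50 s.
On the way down corresponds to the larger root: t = 7.50 s.

7.50 s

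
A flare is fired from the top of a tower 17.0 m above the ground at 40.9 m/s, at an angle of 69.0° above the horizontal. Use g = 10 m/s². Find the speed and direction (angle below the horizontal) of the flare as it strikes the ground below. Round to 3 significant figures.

v_x = 40.9 cos 69.0° = 14.66 m/s (constant).
|v_y| at impact = √((38.18)² + 2×10×17.0) = 42.40 m/s.
Speed = √(14.66² + 42.40²) = 44.9 m/s; angle = arctan(42.40/14.66) = 70.9° below horizontal.

44.9 m/s at 70.9° below the horizontal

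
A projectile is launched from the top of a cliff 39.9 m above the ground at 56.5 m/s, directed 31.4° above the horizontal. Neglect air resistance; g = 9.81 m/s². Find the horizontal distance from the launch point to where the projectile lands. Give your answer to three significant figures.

Components: v_x = 56.5 cos 31.4° = 48.23 m/s, v_y = 56.5 sin 31.4° = 29.44 m/s.
Vertical: 0 = 39.9 + 29.44 t − ½(9.81) t² ⇒ 4.905 t² − 29.44 t − 39.9 = 0.
t = [29.44 + √(866.7 + 782.8)] / 9.810 = 7.141 s.
Horizontal: R = v_x · t = 48.23 × 7.141 = 344 m.

344 m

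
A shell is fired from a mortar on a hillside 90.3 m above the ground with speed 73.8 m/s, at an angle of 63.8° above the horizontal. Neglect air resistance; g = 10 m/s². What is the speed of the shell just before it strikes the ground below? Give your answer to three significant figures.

v_x = 73.8 cos 63.8° = 32.58 m/s is unchanged throughout.
For the vertical component, v_y² = v_y0² + 2 g h = (66.22)² + 2×10×90.3 = 6191, so |v_y| = 78.68 m/s.
Impact speed = √(v_x² + v_y²) = √(1061 + 6191) = 85.2 m/s.

85.2 m/s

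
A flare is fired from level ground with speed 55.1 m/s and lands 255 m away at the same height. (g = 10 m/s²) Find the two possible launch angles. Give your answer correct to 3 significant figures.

Level-ground range: R = v₀² sin(2θ)/g ⇒ sin 2θ = R g / v₀² = 255×10/55.1² = 0.8399.
2θ = arcsin(0.8399) = 57.13° or 180° − 57.13° = 122.87°.
So θ = 28.6° or θ = 61.4°.

28.6° and 61.4°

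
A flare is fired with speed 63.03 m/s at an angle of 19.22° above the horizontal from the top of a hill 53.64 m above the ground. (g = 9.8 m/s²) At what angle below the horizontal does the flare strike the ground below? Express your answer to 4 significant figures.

v_x = 63.03 cos 19.22° = 59.517 m/s.
At impact |v_y| = √(v_y0² + 2 g h) = √(20.749² + 2×9.8×53.64) = 38.495 m/s.
Angle below horizontal = arctan(|v_y| / v_x) = arctan(38.495 / 59.517) = 32.89°.

32.89°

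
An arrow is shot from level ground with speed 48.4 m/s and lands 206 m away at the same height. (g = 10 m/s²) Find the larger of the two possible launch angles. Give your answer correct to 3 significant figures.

59.2°

Level-ground range: R = v₀² sin(2θ)/g ⇒ sin 2θ = R g / v₀² = 206×10/48.4² = 0.8794.
2θ = arcsin(0.8794) = 61.57° or 180° − 61.57° = 118.43°.
So θ = 30.8° or θ = 59.2°.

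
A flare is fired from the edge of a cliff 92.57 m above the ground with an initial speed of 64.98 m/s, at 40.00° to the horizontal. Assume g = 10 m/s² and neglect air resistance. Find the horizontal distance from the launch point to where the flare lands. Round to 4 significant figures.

Components: v_x = 64.98 cos 40.00° = 49.778 m/s, v_y = 64.98 sin 40.00° = 41.768 m/s.
Vertical: 0 = 92.57 + 41.768 t − ½(10) t² ⇒ 5.000 t² − 41.768 t − 92.57 = 0.
t = [41.768 + √(1744.6 + 1851.4)] / 10.00 = 10.173 s.
Horizontal: R = v_x · t = 49.778 × 10.173 = 506.4 m.

506.4 m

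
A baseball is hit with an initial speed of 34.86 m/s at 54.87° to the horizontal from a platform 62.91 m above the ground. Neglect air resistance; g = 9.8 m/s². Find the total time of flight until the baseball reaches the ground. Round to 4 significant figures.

7.525 s

Vertical component: v_y = 34.86 sin 54.87° = 28.510 m/s.
Taking up as positive with launch at y = 62.91 m, landing at y = 0: 0 = 62.91 + 28.510 t − ½(9.8) t².
Solving 4.900 t² − 28.510 t − 62.91 = 0 gives t = [28.510 + √(28.510² + 4·4.900·62.91)] / 9.800 = 7.525 s.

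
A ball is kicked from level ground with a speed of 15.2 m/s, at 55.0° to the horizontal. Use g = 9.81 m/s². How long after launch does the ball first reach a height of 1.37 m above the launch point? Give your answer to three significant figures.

0.115 s

v_y0 = 15.2 sin 55.0° = 12.45 m/s.
Set y = v_y0 t − ½ g t² = 1.37: 4.905 t² − 12.45 t + 1.37 = 0.
t = [12.45 ± √(155.0 − 26.88)] / 9.81 = (12.45 ± 11.32) / 9.81, giving t = 0.115 s or t = 2.42 s.
The ball is on the way up at the first time, so t = 0.115 s.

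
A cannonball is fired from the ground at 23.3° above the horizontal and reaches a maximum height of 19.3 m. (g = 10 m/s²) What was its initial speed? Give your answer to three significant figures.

At maximum height v_y = 0, so (v₀ sin θ)² = 2 g H.
v₀ sin 23.3° = √(2 × 10 × 19.3) = 19.65 m/s.
v₀ = 19.65 / sin 23.3° = 19.65 / 0.3955 = 49.7 m/s.

49.7 m/s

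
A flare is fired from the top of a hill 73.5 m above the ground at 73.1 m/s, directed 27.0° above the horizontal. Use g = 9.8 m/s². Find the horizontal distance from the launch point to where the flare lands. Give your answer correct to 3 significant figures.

556 m

Components: v_x = 73.1 cos 27.0° = 65.13 m/s, v_y = 73.1 sin 27.0° = 33.19 m/s.
Vertical: 0 = 73.5 + 33.19 t − ½(9.8) t² ⇒ 4.900 t² − 33.19 t − 73.5 = 0.
t = [33.19 + √(1102 + 1441)] / 9.800 = 8.532 s.
Horizontal: R = v_x · t = 65.13 × 8.532 = 556 m.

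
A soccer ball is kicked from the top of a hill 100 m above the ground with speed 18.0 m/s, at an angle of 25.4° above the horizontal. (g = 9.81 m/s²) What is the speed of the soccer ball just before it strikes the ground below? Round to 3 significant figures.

v_x = 18.0 cos 25.4° = 16.26 m/s is unchanged throughout.
For the vertical component, v_y² = v_y0² + 2 g h = (7.721)² + 2×9.81×100 = 2022, so |v_y| = 44.97 m/s.
Impact speed = √(v_x² + v_y²) = √(264.4 + 2022) = 47.8 m/s.

47.8 m/s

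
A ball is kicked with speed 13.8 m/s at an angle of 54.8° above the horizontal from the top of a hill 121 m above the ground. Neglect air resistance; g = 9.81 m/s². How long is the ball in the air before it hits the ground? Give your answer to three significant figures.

6.25 s

Vertical component: v_y = 13.8 sin 54.8° = 11.28 m/s.
Taking up as positive with launch at y = 121 m, landing at y = 0: 0 = 121 + 11.28 t − ½(9.81) t².
Solving 4.905 t² − 11.28 t − 121 = 0 gives t = [11.28 + √(11.28² + 4·4.905·121)] / 9.810 = 6.25 s.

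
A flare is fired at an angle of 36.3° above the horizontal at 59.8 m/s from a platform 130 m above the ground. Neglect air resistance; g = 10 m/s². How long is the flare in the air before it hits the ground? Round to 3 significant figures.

Vertical component: v_y = 59.8 sin 36.3° = 35.40 m/s.
Taking up as positive with launch at y = 130 m, landing at y = 0: 0 = 130 + 35.40 t − ½(10) t².
Solving 5.000 t² − 35.40 t − 130 = 0 gives t = [35.40 + √(35.40² + 4·5.000·130)] / 10.00 = 9.75 s.

9.75 s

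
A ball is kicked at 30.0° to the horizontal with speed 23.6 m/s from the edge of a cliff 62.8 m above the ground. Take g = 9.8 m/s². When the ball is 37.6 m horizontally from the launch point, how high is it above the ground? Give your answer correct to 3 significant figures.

v_x = 23.6 cos 30.0° = 20.44 m/s, v_y0 = 23.6 sin 30.0° = 11.80 m/s.
Time to reach x = 37.6 m: t = x / v_x = 37.6 / 20.44 = 1.840 s.
y = 62.8 + v_y0 t − ½ g t² = 62.8 + 11.80×1.840 − 4.900×1.840² = 67.9 m.

67.9 m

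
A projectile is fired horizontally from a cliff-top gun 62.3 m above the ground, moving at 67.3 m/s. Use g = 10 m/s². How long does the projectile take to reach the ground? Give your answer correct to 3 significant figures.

The horizontal speed doesn't affect the fall. With v_y0 = 0, h = ½ g t².
t = √(2 × 62.3 / 10) = √12.46 = 3.53 s.

3.53 s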